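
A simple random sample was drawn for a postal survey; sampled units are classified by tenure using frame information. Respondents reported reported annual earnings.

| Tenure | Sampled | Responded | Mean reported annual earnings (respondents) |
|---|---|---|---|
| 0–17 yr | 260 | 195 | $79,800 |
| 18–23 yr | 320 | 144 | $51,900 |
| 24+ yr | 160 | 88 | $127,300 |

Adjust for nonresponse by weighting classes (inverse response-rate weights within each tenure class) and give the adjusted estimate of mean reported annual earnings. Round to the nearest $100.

$78,000

Class response rates: 0–17 yr 195/260 = 75%, 18–23 yr 144/320 = 45%, 24+ yr 88/160 = 55%.
With weight = n_sampled/n_responded per class, the weighted class total is n_sampled:
  0–17 yr: 260 × 79,800 = 20,748,000
  18–23 yr: 320 × 51,900 = 16,608,000
  24+ yr: 160 × 127,300 = 20,368,000
Adjusted estimate = 57,724,000 / 740 = 78005.4 → $78,000.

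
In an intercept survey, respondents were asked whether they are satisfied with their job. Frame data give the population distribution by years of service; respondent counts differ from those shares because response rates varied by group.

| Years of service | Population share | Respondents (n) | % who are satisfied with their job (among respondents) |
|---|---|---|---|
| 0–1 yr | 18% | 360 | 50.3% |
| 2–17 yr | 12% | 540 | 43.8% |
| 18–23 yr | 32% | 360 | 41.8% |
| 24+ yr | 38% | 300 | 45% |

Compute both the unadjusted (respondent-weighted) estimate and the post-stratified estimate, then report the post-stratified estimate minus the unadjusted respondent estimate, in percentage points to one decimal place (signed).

Unadjusted (pooled respondent) estimate weights by respondent counts:
  (360/1560)×50.3 + (540/1560)×43.8 + (360/1560)×41.8 + (300/1560)×45 = 45.0692%
Post-stratified estimate weights by population shares:
  0.18×50.3 + 0.12×43.8 + 0.32×41.8 + 0.38×45 = 44.786%
Difference = 44.786 − 45.0692 = -0.2832 pp.

-0.3 percentage points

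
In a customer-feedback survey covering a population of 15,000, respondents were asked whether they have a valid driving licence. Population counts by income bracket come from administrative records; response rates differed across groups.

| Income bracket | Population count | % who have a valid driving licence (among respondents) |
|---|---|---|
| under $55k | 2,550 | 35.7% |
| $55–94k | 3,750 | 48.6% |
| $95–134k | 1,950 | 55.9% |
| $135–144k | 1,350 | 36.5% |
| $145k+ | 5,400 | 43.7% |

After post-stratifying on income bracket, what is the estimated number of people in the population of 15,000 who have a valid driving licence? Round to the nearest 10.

6,680

Apply each group's respondent rate to its population count:
  under $55k: 2,550 × 35.7% = 910.35
  $55–94k: 3,750 × 48.6% = 1822.5
  $95–134k: 1,950 × 55.9% = 1090.05
  $135–144k: 1,350 × 36.5% = 492.75
  $145k+: 5,400 × 43.7% = 2359.8
Estimated total = 6675.45 → 6,680.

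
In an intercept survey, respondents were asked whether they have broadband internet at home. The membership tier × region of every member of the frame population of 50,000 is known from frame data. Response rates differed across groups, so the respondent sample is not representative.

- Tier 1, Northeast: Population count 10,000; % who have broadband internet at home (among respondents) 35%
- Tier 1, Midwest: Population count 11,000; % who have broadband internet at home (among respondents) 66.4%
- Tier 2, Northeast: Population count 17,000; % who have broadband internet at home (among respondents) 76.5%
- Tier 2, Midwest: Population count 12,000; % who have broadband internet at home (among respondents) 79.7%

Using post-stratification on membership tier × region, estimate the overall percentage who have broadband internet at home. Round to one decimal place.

Post-stratification weights by population share, not respondent share:
  Tier 1, Northeast: (10,000/50,000) × 35 = 7
  Tier 1, Midwest: (11,000/50,000) × 66.4 = 14.608
  Tier 2, Northeast: (17,000/50,000) × 76.5 = 26.01
  Tier 2, Midwest: (12,000/50,000) × 79.7 = 19.128
Post-stratified estimate = 66.746 → 66.7%.

66.7%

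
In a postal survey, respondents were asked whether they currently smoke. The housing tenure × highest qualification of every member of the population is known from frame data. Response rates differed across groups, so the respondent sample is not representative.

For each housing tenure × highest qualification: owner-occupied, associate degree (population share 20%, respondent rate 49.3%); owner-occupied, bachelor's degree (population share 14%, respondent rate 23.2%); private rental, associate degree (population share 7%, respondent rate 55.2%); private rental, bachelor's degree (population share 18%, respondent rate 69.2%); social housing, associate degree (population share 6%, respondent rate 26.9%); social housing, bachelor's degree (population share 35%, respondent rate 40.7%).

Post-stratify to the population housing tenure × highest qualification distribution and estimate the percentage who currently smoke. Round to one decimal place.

45.3%

Each cell contributes population-share × respondent value:
  owner-occupied, associate degree: 0.2 × 49.3 = 9.86
  owner-occupied, bachelor's degree: 0.14 × 23.2 = 3.248
  private rental, associate degree: 0.07 × 55.2 = 3.864
  private rental, bachelor's degree: 0.18 × 69.2 = 12.456
  social housing, associate degree: 0.06 × 26.9 = 1.614
  social housing, bachelor's degree: 0.35 × 40.7 = 14.245
Post-stratified estimate = 45.287 → 45.3%.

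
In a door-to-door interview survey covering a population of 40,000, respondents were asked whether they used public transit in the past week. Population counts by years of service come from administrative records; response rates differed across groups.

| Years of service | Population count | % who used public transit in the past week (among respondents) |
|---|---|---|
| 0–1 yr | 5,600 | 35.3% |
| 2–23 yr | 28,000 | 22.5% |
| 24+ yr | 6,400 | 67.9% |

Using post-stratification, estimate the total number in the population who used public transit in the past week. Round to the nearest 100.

Apply each group's respondent rate to its population count:
  0–1 yr: 5,600 × 35.3% = 1976.8
  2–23 yr: 28,000 × 22.5% = 6300
  24+ yr: 6,400 × 67.9% = 4345.6
Estimated total = 12622.4 → 12,600.

12,600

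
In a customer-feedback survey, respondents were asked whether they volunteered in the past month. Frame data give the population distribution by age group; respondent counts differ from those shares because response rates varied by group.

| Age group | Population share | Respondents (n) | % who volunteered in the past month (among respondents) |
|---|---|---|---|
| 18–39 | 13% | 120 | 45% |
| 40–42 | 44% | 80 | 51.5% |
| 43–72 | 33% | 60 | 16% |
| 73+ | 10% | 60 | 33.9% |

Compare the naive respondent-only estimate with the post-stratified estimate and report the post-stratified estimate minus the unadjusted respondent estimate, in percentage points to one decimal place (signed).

-1.9 percentage points

Without adjustment, the pooled respondent share is:
  (120/320)×45 + (80/320)×51.5 + (60/320)×16 + (60/320)×33.9 = 39.1063%
Post-stratified estimate weights by population shares:
  0.13×45 + 0.44×51.5 + 0.33×16 + 0.1×33.9 = 37.18%
Difference = 37.18 − 39.1063 = -1.9263 pp.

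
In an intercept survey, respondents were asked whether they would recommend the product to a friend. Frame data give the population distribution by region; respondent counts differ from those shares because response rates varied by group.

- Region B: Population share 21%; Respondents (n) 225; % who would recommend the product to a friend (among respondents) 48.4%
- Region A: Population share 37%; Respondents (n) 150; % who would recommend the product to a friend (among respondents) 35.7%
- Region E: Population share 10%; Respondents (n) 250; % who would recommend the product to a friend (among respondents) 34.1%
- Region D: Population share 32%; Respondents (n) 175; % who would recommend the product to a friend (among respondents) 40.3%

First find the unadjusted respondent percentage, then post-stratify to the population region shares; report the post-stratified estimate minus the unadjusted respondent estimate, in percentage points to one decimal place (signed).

Without adjustment, the pooled respondent share is:
  (225/800)×48.4 + (150/800)×35.7 + (250/800)×34.1 + (175/800)×40.3 = 39.7781%
Reweighting by population region shares:
  0.21×48.4 + 0.37×35.7 + 0.1×34.1 + 0.32×40.3 = 39.679%
Difference = 39.679 − 39.7781 = -0.0991 pp.

-0.1 percentage points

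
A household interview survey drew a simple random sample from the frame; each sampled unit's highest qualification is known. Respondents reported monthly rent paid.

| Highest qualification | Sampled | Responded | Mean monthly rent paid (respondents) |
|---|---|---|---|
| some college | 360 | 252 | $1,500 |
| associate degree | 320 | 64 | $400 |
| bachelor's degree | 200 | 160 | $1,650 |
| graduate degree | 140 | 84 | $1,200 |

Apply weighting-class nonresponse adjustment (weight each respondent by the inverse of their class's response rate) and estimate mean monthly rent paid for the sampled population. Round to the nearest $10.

Class response rates: some college 252/360 = 70%, associate degree 64/320 = 20%, bachelor's degree 160/200 = 80%, graduate degree 84/140 = 60%.
With weight = n_sampled/n_responded per class, the weighted class total is n_sampled:
  some college: 360 × 1500 = 540,000
  associate degree: 320 × 400 = 128,000
  bachelor's degree: 200 × 1650 = 330,000
  graduate degree: 140 × 1200 = 168,000
Adjusted estimate = 1,166,000 / 1,020 = 1143.14 → $1,140.

$1,140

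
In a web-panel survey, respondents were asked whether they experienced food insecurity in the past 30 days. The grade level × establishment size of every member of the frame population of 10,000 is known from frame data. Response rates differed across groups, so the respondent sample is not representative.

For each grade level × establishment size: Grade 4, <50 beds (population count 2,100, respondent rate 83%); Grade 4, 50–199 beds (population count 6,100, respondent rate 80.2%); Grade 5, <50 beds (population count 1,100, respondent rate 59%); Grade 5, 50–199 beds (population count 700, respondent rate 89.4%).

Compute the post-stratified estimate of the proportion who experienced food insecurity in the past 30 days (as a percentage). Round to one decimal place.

Reweight to the known grade level × establishment size distribution:
  Grade 4, <50 beds: (2,100/10,000) × 83 = 17.43
  Grade 4, 50–199 beds: (6,100/10,000) × 80.2 = 48.922
  Grade 5, <50 beds: (1,100/10,000) × 59 = 6.49
  Grade 5, 50–199 beds: (700/10,000) × 89.4 = 6.258
Post-stratified estimate = 79.1 → 79.1%.

79.1%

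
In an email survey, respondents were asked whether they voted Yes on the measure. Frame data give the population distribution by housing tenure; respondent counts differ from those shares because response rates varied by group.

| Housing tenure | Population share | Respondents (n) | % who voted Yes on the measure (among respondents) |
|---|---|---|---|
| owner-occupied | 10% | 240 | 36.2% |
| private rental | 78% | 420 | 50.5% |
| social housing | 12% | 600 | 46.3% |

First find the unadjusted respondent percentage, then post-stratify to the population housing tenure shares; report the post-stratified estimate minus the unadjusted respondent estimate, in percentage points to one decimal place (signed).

Unadjusted (pooled respondent) estimate weights by respondent counts:
  (240/1260)×36.2 + (420/1260)×50.5 + (600/1260)×46.3 = 45.7762%
Reweighting by population housing tenure shares:
  0.1×36.2 + 0.78×50.5 + 0.12×46.3 = 48.566%
Difference = 48.566 − 45.7762 = 2.7898 pp.

+2.8 percentage points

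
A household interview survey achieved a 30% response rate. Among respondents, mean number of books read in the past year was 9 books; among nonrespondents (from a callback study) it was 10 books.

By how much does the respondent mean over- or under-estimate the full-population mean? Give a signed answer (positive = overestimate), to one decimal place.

Nonresponse fraction = 1 − 0.3 = 0.7.
Bias = (nonresponse fraction) × (respondent mean − nonrespondent mean)
     = 0.7 × (9 − 10) = 0.7 × -1 = -0.7.

-0.7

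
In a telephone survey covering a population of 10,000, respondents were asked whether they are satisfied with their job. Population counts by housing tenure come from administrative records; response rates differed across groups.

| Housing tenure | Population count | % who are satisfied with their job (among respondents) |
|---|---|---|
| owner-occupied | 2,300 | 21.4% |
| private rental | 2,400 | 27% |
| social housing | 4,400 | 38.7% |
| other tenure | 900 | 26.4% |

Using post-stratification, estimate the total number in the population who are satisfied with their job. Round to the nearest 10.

3,080

Each cell contributes its population count × the respondent rate:
  owner-occupied: 2,300 × 21.4% = 492.2
  private rental: 2,400 × 27% = 648
  social housing: 4,400 × 38.7% = 1702.8
  other tenure: 900 × 26.4% = 237.6
Estimated total = 3080.6 → 3,080.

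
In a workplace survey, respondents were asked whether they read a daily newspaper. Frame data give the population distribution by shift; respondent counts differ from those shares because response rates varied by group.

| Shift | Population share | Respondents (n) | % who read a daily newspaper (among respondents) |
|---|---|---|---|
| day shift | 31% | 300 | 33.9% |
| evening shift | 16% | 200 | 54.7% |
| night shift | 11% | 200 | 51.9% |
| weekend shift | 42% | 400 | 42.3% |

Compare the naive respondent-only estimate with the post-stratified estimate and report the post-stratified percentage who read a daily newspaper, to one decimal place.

Unadjusted (pooled respondent) estimate weights by respondent counts:
  (300/1100)×33.9 + (200/1100)×54.7 + (200/1100)×51.9 + (400/1100)×42.3 = 44.0091%
Post-stratified estimate weights by population shares:
  0.31×33.9 + 0.16×54.7 + 0.11×51.9 + 0.42×42.3 = 42.736%

42.7%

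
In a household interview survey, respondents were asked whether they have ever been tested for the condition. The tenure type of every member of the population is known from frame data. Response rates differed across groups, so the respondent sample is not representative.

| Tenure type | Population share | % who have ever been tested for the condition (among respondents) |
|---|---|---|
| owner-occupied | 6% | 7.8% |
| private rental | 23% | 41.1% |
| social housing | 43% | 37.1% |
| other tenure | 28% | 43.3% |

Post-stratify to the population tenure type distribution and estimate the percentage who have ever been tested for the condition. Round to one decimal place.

Each cell contributes population-share × respondent value:
  owner-occupied: 0.06 × 7.8 = 0.468
  private rental: 0.23 × 41.1 = 9.453
  social housing: 0.43 × 37.1 = 15.953
  other tenure: 0.28 × 43.3 = 12.124
Post-stratified estimate = 37.998 → 38.0%.

38.0%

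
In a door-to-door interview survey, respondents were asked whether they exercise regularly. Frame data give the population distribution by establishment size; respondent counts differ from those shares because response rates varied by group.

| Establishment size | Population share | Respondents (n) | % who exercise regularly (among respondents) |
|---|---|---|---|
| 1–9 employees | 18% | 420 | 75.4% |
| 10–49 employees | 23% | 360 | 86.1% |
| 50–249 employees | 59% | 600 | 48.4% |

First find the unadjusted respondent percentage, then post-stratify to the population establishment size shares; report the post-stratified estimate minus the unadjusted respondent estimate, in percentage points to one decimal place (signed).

Unadjusted (pooled respondent) estimate weights by respondent counts:
  (420/1380)×75.4 + (360/1380)×86.1 + (600/1380)×48.4 = 66.4522%
Reweighting by population establishment size shares:
  0.18×75.4 + 0.23×86.1 + 0.59×48.4 = 61.931%
Difference = 61.931 − 66.4522 = -4.5212 pp.

-4.5 percentage points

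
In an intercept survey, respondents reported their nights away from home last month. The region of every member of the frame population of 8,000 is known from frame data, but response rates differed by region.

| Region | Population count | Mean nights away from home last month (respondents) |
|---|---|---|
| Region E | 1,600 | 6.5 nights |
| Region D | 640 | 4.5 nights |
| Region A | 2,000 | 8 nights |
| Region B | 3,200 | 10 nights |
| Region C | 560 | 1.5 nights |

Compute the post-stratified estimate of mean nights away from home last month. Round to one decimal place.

Weight each group's respondent value by its population share:
  Region E: (1,600/8,000) × 6.5 = 1.3
  Region D: (640/8,000) × 4.5 = 0.36
  Region A: (2,000/8,000) × 8 = 2
  Region B: (3,200/8,000) × 10 = 4
  Region C: (560/8,000) × 1.5 = 0.105
Post-stratified estimate = 7.765 → 7.8.

7.8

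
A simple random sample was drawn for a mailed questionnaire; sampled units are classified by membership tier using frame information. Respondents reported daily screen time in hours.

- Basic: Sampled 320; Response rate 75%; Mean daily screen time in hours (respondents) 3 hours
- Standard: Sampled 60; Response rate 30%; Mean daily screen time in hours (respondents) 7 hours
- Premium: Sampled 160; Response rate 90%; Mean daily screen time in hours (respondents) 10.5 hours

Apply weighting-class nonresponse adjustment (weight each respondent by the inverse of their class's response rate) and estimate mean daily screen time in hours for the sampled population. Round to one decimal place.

Weighting each respondent by the inverse class response rate inflates each class back to its sampled size, so the class weight is n_sampled:
  Basic: 320 × 3 = 960
  Standard: 60 × 7 = 420
  Premium: 160 × 10.5 = 1680
Adjusted estimate = 3060 / 540 = 5.66667 → 5.7.

5.7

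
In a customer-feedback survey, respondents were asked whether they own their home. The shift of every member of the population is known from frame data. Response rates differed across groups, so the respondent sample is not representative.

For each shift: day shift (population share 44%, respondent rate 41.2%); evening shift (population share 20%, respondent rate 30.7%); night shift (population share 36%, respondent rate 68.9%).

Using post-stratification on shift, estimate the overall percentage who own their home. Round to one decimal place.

Weight each group's respondent value by its population share:
  day shift: 0.44 × 41.2 = 18.128
  evening shift: 0.2 × 30.7 = 6.14
  night shift: 0.36 × 68.9 = 24.804
Post-stratified estimate = 49.072 → 49.1%.

49.1%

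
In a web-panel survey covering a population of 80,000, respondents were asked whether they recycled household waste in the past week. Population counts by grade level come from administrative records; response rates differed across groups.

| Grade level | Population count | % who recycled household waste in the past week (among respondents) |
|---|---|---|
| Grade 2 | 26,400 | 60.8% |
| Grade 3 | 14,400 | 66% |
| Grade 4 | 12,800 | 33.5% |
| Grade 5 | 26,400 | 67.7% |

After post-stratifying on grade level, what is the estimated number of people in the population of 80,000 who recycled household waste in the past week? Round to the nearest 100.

47,700

Each cell contributes its population count × the respondent rate:
  Grade 2: 26,400 × 60.8% = 16051.2
  Grade 3: 14,400 × 66% = 9504
  Grade 4: 12,800 × 33.5% = 4288
  Grade 5: 26,400 × 67.7% = 17872.8
Estimated total = 47,716 → 47,700.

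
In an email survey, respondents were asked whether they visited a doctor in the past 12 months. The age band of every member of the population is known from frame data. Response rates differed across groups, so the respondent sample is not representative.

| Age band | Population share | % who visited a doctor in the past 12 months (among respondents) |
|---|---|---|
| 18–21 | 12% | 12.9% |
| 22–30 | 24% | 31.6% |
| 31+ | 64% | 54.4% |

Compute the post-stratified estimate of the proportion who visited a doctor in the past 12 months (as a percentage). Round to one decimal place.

Weight each group's respondent value by its population share:
  18–21: 0.12 × 12.9 = 1.548
  22–30: 0.24 × 31.6 = 7.584
  31+: 0.64 × 54.4 = 34.816
Post-stratified estimate = 43.948 → 43.9%.

43.9%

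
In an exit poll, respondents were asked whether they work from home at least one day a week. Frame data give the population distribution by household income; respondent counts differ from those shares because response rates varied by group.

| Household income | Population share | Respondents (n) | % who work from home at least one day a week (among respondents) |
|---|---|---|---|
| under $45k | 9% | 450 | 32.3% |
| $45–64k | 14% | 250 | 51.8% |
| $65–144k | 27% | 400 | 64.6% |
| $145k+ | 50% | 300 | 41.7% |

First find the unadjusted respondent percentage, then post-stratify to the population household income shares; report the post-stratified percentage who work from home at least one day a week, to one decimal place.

48.5%

Unadjusted (pooled respondent) estimate weights by respondent counts:
  (450/1400)×32.3 + (250/1400)×51.8 + (400/1400)×64.6 + (300/1400)×41.7 = 47.025%
Post-stratifying to population shares instead:
  0.09×32.3 + 0.14×51.8 + 0.27×64.6 + 0.5×41.7 = 48.451%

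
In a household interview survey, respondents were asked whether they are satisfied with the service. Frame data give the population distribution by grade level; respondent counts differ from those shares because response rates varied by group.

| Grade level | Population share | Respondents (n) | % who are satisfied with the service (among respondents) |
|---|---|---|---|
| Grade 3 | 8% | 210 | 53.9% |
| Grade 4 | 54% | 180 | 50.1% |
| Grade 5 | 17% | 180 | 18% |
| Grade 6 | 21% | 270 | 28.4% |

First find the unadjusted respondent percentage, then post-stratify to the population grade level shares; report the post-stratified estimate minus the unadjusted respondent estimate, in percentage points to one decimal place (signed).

Unadjusted (pooled respondent) estimate weights by respondent counts:
  (210/840)×53.9 + (180/840)×50.1 + (180/840)×18 + (270/840)×28.4 = 37.1964%
Reweighting by population grade level shares:
  0.08×53.9 + 0.54×50.1 + 0.17×18 + 0.21×28.4 = 40.39%
Difference = 40.39 − 37.1964 = 3.1936 pp.

+3.2 percentage points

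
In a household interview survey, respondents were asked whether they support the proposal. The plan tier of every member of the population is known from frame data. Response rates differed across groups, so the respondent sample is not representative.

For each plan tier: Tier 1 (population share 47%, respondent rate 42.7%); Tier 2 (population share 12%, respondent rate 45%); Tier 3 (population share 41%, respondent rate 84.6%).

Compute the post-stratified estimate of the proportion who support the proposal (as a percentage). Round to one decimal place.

60.2%

Weight each group's respondent value by its population share:
  Tier 1: 0.47 × 42.7 = 20.069
  Tier 2: 0.12 × 45 = 5.4
  Tier 3: 0.41 × 84.6 = 34.686
Post-stratified estimate = 60.155 → 60.2%.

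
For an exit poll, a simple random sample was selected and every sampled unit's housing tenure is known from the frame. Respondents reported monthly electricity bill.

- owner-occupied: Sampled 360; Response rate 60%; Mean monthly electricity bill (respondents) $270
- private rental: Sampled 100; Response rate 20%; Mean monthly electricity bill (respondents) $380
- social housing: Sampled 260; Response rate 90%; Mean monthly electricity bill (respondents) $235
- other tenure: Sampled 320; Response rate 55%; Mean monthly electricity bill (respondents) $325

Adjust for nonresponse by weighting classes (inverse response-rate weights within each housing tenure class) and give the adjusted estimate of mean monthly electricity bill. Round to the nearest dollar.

Each respondent's weight = sampled/responded in their class; summing within a class gives n_sampled, so:
  owner-occupied: 360 × 270 = 97,200
  private rental: 100 × 380 = 38,000
  social housing: 260 × 235 = 61,100
  other tenure: 320 × 325 = 104,000
Adjusted estimate = 300,300 / 1,040 = 288.75 → $289.

$289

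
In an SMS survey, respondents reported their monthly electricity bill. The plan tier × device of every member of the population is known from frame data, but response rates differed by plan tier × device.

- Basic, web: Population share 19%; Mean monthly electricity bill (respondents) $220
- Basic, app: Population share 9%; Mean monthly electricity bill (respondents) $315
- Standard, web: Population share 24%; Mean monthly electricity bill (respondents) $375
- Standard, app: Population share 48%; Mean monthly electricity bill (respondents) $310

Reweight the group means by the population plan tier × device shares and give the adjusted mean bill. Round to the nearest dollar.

Reweight to the known plan tier × device distribution:
  Basic, web: 0.19 × 220 = 41.8
  Basic, app: 0.09 × 315 = 28.35
  Standard, web: 0.24 × 375 = 90
  Standard, app: 0.48 × 310 = 148.8
Post-stratified estimate = 308.95 → $309.

$309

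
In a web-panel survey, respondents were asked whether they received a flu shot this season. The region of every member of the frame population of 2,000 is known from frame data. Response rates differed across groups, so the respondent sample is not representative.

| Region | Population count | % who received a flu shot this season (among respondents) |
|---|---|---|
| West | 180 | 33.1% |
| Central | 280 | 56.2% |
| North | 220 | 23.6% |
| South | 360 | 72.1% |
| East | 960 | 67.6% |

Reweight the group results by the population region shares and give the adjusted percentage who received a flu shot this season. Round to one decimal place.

58.9%

Reweight to the known region distribution:
  West: (180/2,000) × 33.1 = 2.979
  Central: (280/2,000) × 56.2 = 7.868
  North: (220/2,000) × 23.6 = 2.596
  South: (360/2,000) × 72.1 = 12.978
  East: (960/2,000) × 67.6 = 32.448
Post-stratified estimate = 58.869 → 58.9%.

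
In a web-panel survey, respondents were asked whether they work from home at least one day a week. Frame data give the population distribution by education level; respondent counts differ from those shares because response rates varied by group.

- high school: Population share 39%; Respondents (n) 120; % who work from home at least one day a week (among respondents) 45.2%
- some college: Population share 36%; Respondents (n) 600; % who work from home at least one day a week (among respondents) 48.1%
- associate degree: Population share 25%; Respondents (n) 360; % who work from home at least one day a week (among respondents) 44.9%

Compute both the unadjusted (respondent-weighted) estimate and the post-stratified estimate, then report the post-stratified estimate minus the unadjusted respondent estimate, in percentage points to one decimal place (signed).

Naive respondent-only estimate (weights = respondent counts):
  (120/1080)×45.2 + (600/1080)×48.1 + (360/1080)×44.9 = 46.7111%
Post-stratifying to population shares instead:
  0.39×45.2 + 0.36×48.1 + 0.25×44.9 = 46.169%
Difference = 46.169 − 46.7111 = -0.5421 pp.

-0.5 percentage points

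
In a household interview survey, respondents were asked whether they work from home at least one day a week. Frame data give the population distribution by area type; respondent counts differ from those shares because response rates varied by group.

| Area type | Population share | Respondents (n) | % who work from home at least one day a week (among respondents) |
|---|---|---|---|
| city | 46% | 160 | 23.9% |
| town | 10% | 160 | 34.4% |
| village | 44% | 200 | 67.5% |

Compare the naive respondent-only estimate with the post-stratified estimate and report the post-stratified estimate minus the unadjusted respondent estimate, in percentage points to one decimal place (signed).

Unadjusted (pooled respondent) estimate weights by respondent counts:
  (160/520)×23.9 + (160/520)×34.4 + (200/520)×67.5 = 43.9%
Post-stratified estimate weights by population shares:
  0.46×23.9 + 0.1×34.4 + 0.44×67.5 = 44.134%
Difference = 44.134 − 43.9 = 0.234 pp.

+0.2 percentage points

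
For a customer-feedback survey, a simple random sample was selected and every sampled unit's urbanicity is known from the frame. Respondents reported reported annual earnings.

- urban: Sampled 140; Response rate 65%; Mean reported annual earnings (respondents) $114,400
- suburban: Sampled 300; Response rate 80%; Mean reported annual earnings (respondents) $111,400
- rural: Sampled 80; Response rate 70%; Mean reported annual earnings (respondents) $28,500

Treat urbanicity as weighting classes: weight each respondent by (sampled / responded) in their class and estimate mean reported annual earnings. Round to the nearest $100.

$99,500

Inverse-response-rate weighting restores each class to its sampled count, so class totals weight by n_sampled:
  urban: 140 × 114,400 = 16,016,000
  suburban: 300 × 111,400 = 33,420,000
  rural: 80 × 28,500 = 2,280,000
Adjusted estimate = 51,716,000 / 520 = 99453.8 → $99,500.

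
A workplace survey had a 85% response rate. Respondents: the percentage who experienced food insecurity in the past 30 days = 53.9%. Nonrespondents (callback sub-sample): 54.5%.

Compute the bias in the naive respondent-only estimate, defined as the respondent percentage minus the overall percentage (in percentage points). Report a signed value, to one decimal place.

Nonresponse fraction = 1 − 0.85 = 0.15.
Bias = (nonresponse fraction) × (respondent percentage − nonrespondent percentage)
     = 0.15 × (53.9 − 54.5) = 0.15 × -0.6 = -0.09.

-0.1 percentage points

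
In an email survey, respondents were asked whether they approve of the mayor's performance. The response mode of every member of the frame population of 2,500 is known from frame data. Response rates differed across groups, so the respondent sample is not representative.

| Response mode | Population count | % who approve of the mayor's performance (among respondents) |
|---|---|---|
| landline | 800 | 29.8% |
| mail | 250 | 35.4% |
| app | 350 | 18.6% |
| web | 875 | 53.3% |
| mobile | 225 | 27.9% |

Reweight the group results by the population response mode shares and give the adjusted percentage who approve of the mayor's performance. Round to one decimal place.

36.8%

Reweight to the known response mode distribution:
  landline: (800/2,500) × 29.8 = 9.536
  mail: (250/2,500) × 35.4 = 3.54
  app: (350/2,500) × 18.6 = 2.604
  web: (875/2,500) × 53.3 = 18.655
  mobile: (225/2,500) × 27.9 = 2.511
Post-stratified estimate = 36.846 → 36.8%.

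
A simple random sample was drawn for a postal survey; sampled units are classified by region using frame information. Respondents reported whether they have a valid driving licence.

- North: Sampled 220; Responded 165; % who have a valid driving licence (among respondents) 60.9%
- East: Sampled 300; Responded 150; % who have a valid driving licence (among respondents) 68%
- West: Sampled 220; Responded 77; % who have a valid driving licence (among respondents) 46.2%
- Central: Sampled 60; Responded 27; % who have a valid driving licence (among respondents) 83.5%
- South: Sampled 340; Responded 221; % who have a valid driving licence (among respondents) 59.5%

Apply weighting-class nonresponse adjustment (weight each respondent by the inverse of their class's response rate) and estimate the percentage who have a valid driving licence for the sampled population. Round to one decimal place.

Class response rates: North 165/220 = 75%, East 150/300 = 50%, West 77/220 = 35%, Central 27/60 = 45%, South 221/340 = 65%.
Each respondent's weight = sampled/responded in their class; summing within a class gives n_sampled, so:
  North: 220 × 60.9 = 13,398
  East: 300 × 68 = 20,400
  West: 220 × 46.2 = 10,164
  Central: 60 × 83.5 = 5010
  South: 340 × 59.5 = 20,230
Adjusted estimate = 69,202 / 1,140 = 60.7035 → 60.7%.

60.7%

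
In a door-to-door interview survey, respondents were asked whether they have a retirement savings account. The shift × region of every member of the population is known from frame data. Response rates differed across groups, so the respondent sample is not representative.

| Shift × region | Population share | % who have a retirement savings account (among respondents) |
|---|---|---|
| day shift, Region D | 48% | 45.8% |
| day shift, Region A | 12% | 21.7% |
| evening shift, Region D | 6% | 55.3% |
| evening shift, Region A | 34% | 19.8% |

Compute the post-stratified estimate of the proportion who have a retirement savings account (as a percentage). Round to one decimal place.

Weight each group's respondent value by its population share:
  day shift, Region D: 0.48 × 45.8 = 21.984
  day shift, Region A: 0.12 × 21.7 = 2.604
  evening shift, Region D: 0.06 × 55.3 = 3.318
  evening shift, Region A: 0.34 × 19.8 = 6.732
Post-stratified estimate = 34.638 → 34.6%.

34.6%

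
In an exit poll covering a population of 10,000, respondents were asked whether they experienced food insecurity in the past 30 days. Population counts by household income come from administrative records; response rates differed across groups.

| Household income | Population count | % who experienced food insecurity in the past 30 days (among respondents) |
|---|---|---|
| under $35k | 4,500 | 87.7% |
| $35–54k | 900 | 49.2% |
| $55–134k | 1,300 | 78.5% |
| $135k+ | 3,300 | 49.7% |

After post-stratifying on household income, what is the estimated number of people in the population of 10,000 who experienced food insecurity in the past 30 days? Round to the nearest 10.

Apply each group's respondent rate to its population count:
  under $35k: 4,500 × 87.7% = 3946.5
  $35–54k: 900 × 49.2% = 442.8
  $55–134k: 1,300 × 78.5% = 1020.5
  $135k+: 3,300 × 49.7% = 1640.1
Estimated total = 7049.9 → 7,050.

7,050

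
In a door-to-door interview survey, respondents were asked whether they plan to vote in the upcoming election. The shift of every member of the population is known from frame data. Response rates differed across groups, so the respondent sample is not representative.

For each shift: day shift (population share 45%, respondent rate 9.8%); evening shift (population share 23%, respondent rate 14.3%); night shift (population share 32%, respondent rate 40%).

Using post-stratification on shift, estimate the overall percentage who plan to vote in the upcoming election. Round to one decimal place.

20.5%

Weight each group's respondent value by its population share:
  day shift: 0.45 × 9.8 = 4.41
  evening shift: 0.23 × 14.3 = 3.289
  night shift: 0.32 × 40 = 12.8
Post-stratified estimate = 20.499 → 20.5%.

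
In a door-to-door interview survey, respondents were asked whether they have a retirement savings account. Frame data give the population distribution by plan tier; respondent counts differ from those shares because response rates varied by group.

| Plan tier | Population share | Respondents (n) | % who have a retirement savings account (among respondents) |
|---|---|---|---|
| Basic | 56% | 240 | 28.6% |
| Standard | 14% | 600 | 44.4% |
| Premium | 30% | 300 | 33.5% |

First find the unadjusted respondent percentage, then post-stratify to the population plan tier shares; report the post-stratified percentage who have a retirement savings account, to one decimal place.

32.3%

Without adjustment, the pooled respondent share is:
  (240/1140)×28.6 + (600/1140)×44.4 + (300/1140)×33.5 = 38.2053%
Post-stratified estimate weights by population shares:
  0.56×28.6 + 0.14×44.4 + 0.3×33.5 = 32.282%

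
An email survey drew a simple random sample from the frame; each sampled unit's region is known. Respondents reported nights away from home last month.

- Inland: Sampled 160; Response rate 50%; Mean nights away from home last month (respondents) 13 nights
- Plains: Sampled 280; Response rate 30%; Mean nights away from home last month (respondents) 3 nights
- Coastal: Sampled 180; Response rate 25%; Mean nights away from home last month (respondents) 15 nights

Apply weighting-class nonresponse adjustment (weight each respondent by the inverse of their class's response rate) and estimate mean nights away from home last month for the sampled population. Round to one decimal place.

9.1

Inverse-response-rate weighting restores each class to its sampled count, so class totals weight by n_sampled:
  Inland: 160 × 13 = 2080
  Plains: 280 × 3 = 840
  Coastal: 180 × 15 = 2700
Adjusted estimate = 5620 / 620 = 9.06452 → 9.1.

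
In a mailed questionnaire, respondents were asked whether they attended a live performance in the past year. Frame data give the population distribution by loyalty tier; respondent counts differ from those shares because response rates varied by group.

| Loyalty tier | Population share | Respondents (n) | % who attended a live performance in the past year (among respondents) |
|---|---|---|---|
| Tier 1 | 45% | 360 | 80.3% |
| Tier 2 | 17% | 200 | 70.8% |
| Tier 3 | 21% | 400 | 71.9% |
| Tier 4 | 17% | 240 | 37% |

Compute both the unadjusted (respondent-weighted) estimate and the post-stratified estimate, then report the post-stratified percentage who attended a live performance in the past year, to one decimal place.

69.6%

Unadjusted (pooled respondent) estimate weights by respondent counts:
  (360/1200)×80.3 + (200/1200)×70.8 + (400/1200)×71.9 + (240/1200)×37 = 67.2567%
Post-stratifying to population shares instead:
  0.45×80.3 + 0.17×70.8 + 0.21×71.9 + 0.17×37 = 69.56%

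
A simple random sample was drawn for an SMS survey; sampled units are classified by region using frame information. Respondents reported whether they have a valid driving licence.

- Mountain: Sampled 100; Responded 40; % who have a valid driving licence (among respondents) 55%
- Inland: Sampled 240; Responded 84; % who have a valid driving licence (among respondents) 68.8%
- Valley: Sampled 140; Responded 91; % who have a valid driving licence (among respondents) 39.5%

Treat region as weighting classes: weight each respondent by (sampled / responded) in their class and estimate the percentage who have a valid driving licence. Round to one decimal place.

57.4%

Response rates by class: Mountain 40/100 = 40%, Inland 84/240 = 35%, Valley 91/140 = 65%.
Each respondent's weight = sampled/responded in their class; summing within a class gives n_sampled, so:
  Mountain: 100 × 55 = 5500
  Inland: 240 × 68.8 = 16,512
  Valley: 140 × 39.5 = 5530
Adjusted estimate = 27,542 / 480 = 57.3792 → 57.4%.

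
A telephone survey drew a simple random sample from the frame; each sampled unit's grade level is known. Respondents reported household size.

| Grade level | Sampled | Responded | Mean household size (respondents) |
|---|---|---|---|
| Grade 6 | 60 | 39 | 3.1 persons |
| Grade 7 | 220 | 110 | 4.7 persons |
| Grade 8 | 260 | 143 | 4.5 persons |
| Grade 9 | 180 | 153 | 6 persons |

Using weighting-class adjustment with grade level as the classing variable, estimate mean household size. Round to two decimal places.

4.82

Class response rates: Grade 6 39/60 = 65%, Grade 7 110/220 = 50%, Grade 8 143/260 = 55%, Grade 9 153/180 = 85%.
Each respondent's weight = sampled/responded in their class; summing within a class gives n_sampled, so:
  Grade 6: 60 × 3.1 = 186
  Grade 7: 220 × 4.7 = 1034
  Grade 8: 260 × 4.5 = 1170
  Grade 9: 180 × 6 = 1080
Adjusted estimate = 3470 / 720 = 4.81944 → 4.82.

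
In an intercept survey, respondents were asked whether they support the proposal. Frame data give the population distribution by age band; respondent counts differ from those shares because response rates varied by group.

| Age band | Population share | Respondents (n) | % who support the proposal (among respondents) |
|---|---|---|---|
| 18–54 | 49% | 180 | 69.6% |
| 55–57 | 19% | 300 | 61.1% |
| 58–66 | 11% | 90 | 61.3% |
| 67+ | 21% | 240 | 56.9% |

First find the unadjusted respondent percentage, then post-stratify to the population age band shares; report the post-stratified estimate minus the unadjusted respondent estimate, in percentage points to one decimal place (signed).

Without adjustment, the pooled respondent share is:
  (180/810)×69.6 + (300/810)×61.1 + (90/810)×61.3 + (240/810)×56.9 = 61.7667%
Post-stratifying to population shares instead:
  0.49×69.6 + 0.19×61.1 + 0.11×61.3 + 0.21×56.9 = 64.405%
Difference = 64.405 − 61.7667 = 2.6383 pp.

+2.6 percentage points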